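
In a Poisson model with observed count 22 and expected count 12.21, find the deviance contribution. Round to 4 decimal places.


First: ln(22/12.21) = 0.588787.
Then: 22 * 0.588787 = 12.953314.
y - mu = 22 - 12.21 = 9.79.
D = 2(12.953314 - 9.79) = 6.326628, which rounds to 6.3266.

6.3266


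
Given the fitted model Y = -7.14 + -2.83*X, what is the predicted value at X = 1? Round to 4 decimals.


Plug X = 1 into Y = -7.14 + -2.83*X:
Y = -7.14 + -2.8300 = -9.9700.

-9.9700


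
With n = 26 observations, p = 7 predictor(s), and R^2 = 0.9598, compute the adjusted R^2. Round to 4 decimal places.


Using the formula:
(1 - 0.9598) = 0.0402.
Multiply by 25/18: 0.0402 * 25 = 1.0050, then 1.0050 / 18 = 0.0558.
Adj R^2 = 1 - 0.0558 = 0.9442.

0.9442


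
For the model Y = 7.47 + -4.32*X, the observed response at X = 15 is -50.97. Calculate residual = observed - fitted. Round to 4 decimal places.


Compute yhat = 7.47 + (-4.32)(15) = -57.3300.
Residual = actual - predicted = -50.97 - -57.3300 = 6.3600.

6.3600


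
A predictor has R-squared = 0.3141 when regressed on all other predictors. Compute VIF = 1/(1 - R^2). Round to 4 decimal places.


Using VIF = 1/(1 - R^2_j):
1 - 0.3141 = 0.6859.
VIF = 1.4579.

1.4579


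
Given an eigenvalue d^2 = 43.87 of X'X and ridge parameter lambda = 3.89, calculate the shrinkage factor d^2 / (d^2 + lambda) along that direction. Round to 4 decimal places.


d^2 + lambda = 43.87 + 3.89 = 47.7600.
Shrinkage factor = 43.87/47.7600 = 0.9186.

0.9186


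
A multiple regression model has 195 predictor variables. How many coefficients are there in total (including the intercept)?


Including the intercept, the model has 195 predictor coefficients + 1 intercept.
Total = 196.

196


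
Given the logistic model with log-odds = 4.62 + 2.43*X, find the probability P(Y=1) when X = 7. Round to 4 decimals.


z = 4.62 + 2.43 * 7 = 21.6300.
Sigmoid: P = 1 / (1 + exp(-21.6300)) = 1.0000.

1.0000


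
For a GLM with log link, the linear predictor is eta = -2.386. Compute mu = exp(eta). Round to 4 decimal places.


Apply the inverse link:
mu = e^-2.386 = 0.0920.

0.0920


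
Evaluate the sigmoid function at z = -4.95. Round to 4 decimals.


Compute exp(4.9500) = 141.1750.
Sigmoid = 1 / (1 + 141.1750) = 1 / 142.1750 = 0.0070.

0.0070


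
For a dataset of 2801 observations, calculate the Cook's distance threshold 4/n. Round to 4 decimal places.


Cook's distance cutoff = 4/n = 4/2801.
= 0.0014.

0.0014


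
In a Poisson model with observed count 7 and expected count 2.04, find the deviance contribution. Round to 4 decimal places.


First: ln(7/2.04) = 1.232960.
Then: 7 * 1.232960 = 8.630720.
y - mu = 7 - 2.04 = 4.96.
D = 2(8.630720 - 4.96) = 7.341440, which rounds to 7.3414.

7.3414


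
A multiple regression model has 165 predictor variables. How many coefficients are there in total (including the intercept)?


Including the intercept, the model has 165 predictor coefficients + 1 intercept.
Total = 166.

166


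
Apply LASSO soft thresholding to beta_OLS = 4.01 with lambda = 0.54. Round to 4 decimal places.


Check: |4.01| = 4.01 vs lambda = 0.54.
Since |beta| > lambda, coefficient = sign(beta)*(|beta| - lambda) = 3.4700.
Soft-thresholded coefficient = 3.4700.

3.4700


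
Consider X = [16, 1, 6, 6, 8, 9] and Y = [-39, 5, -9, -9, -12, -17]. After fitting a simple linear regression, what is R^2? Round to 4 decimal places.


Fit the OLS line: b0 = 8.9313, b1 = -2.9258.
SSres = 8.8324.
SStot = 1047.5000.
R^2 = 1 - 8.8324/1047.5000 = 0.9916.

0.9916


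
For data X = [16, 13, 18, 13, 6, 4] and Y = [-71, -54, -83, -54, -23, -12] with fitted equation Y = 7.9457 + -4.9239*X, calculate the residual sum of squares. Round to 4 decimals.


Predicted values from Y = 7.9457 + -4.9239*X.
Residuals: [-0.1633, 2.0650, -2.3155, 2.0650, -1.4023, -0.2501].
SSres = 15.9457.

15.9457


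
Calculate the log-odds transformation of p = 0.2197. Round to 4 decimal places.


The odds are p/(1-p) = 0.2197 / 0.7803 = 0.2816.
logit(p) = ln(0.2816) = -1.2674.

-1.2674


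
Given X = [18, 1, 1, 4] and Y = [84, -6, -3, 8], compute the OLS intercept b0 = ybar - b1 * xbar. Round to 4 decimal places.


The slope is b1 = 5.2374.
Sample means are xbar = 6.0000 and ybar = 20.7500.
Intercept: b0 = 20.7500 - (5.2374)(6.0000) = -10.6742.

-10.6742


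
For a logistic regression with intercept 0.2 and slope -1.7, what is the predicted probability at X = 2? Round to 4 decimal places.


Linear predictor: z = 0.2 + -1.7 * 2 = -3.2000.
P = 1/(1 + exp(3.2000)) = 1/(1 + 24.5325) = 0.0392.

0.0392


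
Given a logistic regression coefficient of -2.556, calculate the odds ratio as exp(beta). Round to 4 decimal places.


exp(-2.556) = 0.0776.
So the odds ratio is 0.0776.

0.0776


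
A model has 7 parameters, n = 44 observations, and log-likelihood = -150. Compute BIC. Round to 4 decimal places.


ln(44) = 3.784190.
k * ln(n) = 7 * 3.784190 = 26.489330.
-2L = 300.
BIC = 26.489330 + 300 = 326.489330, which rounds to 326.4893.

326.4893


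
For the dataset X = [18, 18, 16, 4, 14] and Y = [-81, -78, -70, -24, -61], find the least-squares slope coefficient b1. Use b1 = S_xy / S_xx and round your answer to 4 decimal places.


Calculate xbar = 14.0000, ybar = -62.8000.
S_xx = 136.0000, S_xy = -536.0000.
Using b1 = S_xy / S_xx = -536.0000 / 136.0000, we get b1 = -3.9412.

-3.9412


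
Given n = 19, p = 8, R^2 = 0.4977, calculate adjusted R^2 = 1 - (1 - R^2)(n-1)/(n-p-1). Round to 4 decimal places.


Using the formula:
(1 - 0.4977) = 0.5023.
Multiply by 18/10: 0.5023 * 18 = 9.0414, then 9.0414 / 10 = 0.9041.
Adj R^2 = 1 - 0.9041 = 0.0959.

0.0959


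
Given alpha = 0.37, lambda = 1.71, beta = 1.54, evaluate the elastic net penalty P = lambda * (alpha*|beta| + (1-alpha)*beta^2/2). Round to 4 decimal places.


L1 component = 0.37 * |1.54| = 0.5698.
L2 component = 0.63 * 1.54^2 / 2 = 0.7471.
Penalty = 1.71 * (0.5698 + 0.7471) = 1.71 * 1.3169 = 2.2518.

2.2518


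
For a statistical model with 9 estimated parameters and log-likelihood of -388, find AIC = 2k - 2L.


AIC = 2*9 - 2*(-388).
= 18 + 776 = 794.

794


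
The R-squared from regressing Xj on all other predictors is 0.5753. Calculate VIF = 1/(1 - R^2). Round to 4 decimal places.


Using VIF = 1/(1 - R^2_j):
1 - 0.5753 = 0.4247.
VIF = 2.3546.

2.3546


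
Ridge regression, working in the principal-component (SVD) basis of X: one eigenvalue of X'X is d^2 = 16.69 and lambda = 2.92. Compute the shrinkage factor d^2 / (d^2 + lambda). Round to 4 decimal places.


Denominator = d^2 + lambda = 16.69 + 2.92 = 19.6100.
Shrinkage = 16.69 / 19.6100 = 0.8511.

0.8511


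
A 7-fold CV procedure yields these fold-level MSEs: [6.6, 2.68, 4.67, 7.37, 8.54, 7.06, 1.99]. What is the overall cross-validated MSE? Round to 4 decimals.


Sum of fold MSEs = 38.9100.
Average = 38.9100 / 7 = 5.5586.

5.5586


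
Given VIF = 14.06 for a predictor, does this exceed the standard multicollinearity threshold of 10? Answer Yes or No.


Check: VIF = 14.06 vs threshold = 10.
Since 14.06 >= 10, the answer is Yes.

Yes


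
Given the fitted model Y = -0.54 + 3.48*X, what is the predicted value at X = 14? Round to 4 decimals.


Predicted value:
Y = -0.54 + (3.48)(14) = -0.54 + 48.7200 = 48.1800.

48.1800


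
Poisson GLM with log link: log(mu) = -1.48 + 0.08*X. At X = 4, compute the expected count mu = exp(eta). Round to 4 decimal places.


Linear predictor: eta = -1.48 + (0.08)(4) = -1.1600.
Expected count: mu = exp(-1.1600) = 0.3135.

0.3135


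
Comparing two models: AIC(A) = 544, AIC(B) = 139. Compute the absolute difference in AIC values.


|AIC_A - AIC_B| = |544 - 139| = 405.
Model B is preferred (lower AIC).

405


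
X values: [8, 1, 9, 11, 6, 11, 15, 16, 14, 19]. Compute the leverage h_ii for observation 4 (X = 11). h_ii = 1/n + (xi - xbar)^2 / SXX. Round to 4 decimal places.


Mean of X: xbar = 11.0000.
SXX = 252.0000.
For X = 11: h = 1/10 + (11 - 11.0000)^2/252.0000 = 0.1000.

0.1000


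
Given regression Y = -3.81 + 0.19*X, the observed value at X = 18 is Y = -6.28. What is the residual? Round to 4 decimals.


Fitted value at X = 18 is yhat = -3.81 + 0.19*18 = -0.3900.
Residual = -6.28 - -0.3900 = -5.8900.

-5.8900


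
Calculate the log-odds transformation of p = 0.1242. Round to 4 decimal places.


The odds are p/(1-p) = 0.1242 / 0.8758 = 0.1418.
logit(p) = ln(0.1418) = -1.9532.

-1.9532


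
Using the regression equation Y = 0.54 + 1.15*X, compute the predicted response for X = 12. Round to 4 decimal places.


Predicted value:
Y = 0.54 + (1.15)(12) = 0.54 + 13.8000 = 14.3400.

14.3400


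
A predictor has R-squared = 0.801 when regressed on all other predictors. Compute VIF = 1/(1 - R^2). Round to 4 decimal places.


Denominator: 1 - 0.801 = 0.199.
VIF = 1 / 0.199 = 5.0251.

5.0251


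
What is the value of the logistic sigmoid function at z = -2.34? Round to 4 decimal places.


Compute exp(2.3400) = 10.3812.
Sigmoid = 1 / (1 + 10.3812) = 1 / 11.3812 = 0.0879.

0.0879


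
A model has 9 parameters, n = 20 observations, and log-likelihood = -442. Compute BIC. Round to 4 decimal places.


k * ln(n) = 9 * ln(20) = 9 * 2.995732 = 26.961588.
-2 * loglik = -2 * (-442) = 884.
BIC = 26.961588 + 884 = 910.961588, which rounds to 910.9616.

910.9616


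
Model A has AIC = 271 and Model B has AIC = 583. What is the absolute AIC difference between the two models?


|AIC_A - AIC_B| = |271 - 583| = 312.
Model A is preferred (lower AIC).

312


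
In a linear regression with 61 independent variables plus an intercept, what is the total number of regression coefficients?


Each predictor gets one coefficient, plus one intercept.
Total parameters = 61 + 1 = 62.

62


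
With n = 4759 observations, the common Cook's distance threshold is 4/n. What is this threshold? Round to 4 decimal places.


Using the rule of thumb:
Threshold = 4 / 4759 = 0.0008.

0.0008


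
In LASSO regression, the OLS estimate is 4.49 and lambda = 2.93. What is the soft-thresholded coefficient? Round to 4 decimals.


Check: |4.49| = 4.49 vs lambda = 2.93.
Since |beta| > lambda, coefficient = sign(beta)*(|beta| - lambda) = 1.5600.
Soft-thresholded coefficient = 1.5600.

1.5600


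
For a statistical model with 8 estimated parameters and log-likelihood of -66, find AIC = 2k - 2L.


AIC = 2k - 2*loglik = 2(8) - 2(-66).
= 16 + 132 = 148.

148


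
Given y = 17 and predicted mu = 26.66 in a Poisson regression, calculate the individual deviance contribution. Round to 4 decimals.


y/mu = 17/26.66 = 0.637659 (approx.), and ln(17/26.66) = -0.449951.
y * ln(y/mu) = 17 * -0.449951 = -7.649167.
y - mu = -9.66.
D = 2 * (-7.649167 - -9.66) = 4.021666, which rounds to 4.0217.

4.0217


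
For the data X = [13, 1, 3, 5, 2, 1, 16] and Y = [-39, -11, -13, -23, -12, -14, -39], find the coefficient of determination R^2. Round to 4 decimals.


After computing the OLS fit (b0=-9.8609, b1=-1.9994):
SSres = 44.8571, SStot = 943.7143.
R^2 = 1 - 44.8571/943.7143 = 0.9525.

0.9525


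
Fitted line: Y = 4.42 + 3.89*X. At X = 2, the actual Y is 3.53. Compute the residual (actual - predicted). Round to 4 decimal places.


Predicted = 4.42 + 3.89 * 2 = 12.2000.
Residual = 3.53 - 12.2000 = -8.6700.

-8.6700


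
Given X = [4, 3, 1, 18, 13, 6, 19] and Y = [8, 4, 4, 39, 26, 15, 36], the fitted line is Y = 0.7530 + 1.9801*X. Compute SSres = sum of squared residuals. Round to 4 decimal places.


Predicted values from Y = 0.7530 + 1.9801*X.
Residuals: [-0.6734, -2.6933, 1.2669, 2.6052, -0.4943, 2.3664, -2.3749].
SSres = 27.5838.

27.5838


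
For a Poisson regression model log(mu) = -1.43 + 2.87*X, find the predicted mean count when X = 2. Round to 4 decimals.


Compute eta = -1.43 + 2.87 * 2 = 4.3100.
Apply inverse link: mu = e^4.3100 = 74.4405.

74.4405


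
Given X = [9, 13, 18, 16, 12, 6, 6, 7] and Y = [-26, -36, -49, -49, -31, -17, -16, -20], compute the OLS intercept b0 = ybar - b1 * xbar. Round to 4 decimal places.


First find the slope: b1 = -2.8514.
Means: xbar = 10.8750, ybar = -30.5000.
b0 = ybar - b1 * xbar = -30.5000 - -2.8514 * 10.8750 = 0.5088.

0.5088


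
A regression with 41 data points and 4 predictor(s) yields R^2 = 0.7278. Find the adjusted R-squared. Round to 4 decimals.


Adjusted R^2 = 1 - (1 - R^2) * (n-1)/(n-p-1).
(1 - R^2) = 0.2722.
(n-1)/(n-p-1) = 40/36.
(1 - R^2) * (n-1) = 0.2722 * 40 = 10.8880.
Divide by (n-p-1): 10.8880 / 36 = 0.3024.
Adj R^2 = 1 - 0.3024 = 0.6976.

0.6976


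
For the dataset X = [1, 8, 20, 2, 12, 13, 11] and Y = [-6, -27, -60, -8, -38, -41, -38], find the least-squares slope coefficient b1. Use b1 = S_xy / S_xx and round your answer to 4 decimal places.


Calculate xbar = 9.5714, ybar = -31.1429.
S_xx = 261.7143, S_xy = -758.4286.
Using b1 = S_xy / S_xx = -758.4286 / 261.7143, we get b1 = -2.8979.

-2.8979


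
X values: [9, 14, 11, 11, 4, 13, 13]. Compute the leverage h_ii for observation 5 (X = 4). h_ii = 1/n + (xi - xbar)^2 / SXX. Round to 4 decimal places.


Mean of X: xbar = 10.7143.
SXX = 69.4286.
For X = 4: h = 1/7 + (4 - 10.7143)^2/69.4286 = 0.7922.

0.7922


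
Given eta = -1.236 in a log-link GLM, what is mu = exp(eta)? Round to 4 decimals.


Apply the inverse link:
mu = e^-1.236 = 0.2905.

0.2905


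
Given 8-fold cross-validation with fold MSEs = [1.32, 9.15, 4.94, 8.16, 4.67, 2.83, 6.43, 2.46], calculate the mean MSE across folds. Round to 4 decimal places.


Total MSE across folds = 39.9600.
CV-MSE = 39.9600/8 = 4.9950.

4.9950


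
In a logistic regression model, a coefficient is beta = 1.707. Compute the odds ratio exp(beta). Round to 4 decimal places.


Odds ratio = exp(beta) = exp(1.707).
= 5.5124.

5.5124


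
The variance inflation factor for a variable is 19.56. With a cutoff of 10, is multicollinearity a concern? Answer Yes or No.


The threshold is 10.
VIF = 19.56 is >= 10.
Multicollinearity indication: Yes.

Yes


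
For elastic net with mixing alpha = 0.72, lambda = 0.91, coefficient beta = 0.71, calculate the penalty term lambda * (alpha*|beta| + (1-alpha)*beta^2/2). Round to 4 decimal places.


L1 component = 0.72 * |0.71| = 0.5112.
L2 component = 0.28 * 0.71^2 / 2 = 0.0706.
Penalty = 0.91 * (0.5112 + 0.0706) = 0.91 * 0.5818 = 0.5294.

0.5294


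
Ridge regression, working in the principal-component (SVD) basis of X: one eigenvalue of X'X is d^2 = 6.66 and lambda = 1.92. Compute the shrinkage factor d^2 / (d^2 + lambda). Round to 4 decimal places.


Compute the denominator: 6.66 + 1.92 = 8.5800.
Shrinkage factor = 6.66 / 8.5800 = 0.7762.

0.7762


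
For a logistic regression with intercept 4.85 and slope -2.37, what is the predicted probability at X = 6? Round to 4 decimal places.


Linear predictor: z = 4.85 + -2.37 * 6 = -9.3700.
P = 1/(1 + exp(9.3700)) = 1/(1 + 11731.1151) = 0.0001.

0.0001


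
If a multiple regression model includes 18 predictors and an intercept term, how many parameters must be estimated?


Including the intercept, the model has 18 predictor coefficients + 1 intercept.
Total = 19.

19


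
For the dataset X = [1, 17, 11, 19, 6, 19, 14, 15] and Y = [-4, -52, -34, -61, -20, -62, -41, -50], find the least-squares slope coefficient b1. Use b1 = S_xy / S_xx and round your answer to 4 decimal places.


Calculate xbar = 12.7500, ybar = -40.5000.
S_xx = 289.5000, S_xy = -912.0000.
Using b1 = S_xy / S_xx = -912.0000 / 289.5000, we get b1 = -3.1503.

-3.1503


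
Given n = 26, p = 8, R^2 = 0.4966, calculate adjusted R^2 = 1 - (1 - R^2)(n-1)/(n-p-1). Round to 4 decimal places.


Using the formula:
(1 - 0.4966) = 0.5034.
Multiply by 25/17: 0.5034 * 25 = 12.5850, then 12.5850 / 17 = 0.7403.
Adj R^2 = 1 - 0.7403 = 0.2597.

0.2597


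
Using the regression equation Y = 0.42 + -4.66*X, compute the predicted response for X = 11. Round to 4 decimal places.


Substitute X = 11 into the equation:
Y = 0.42 + -4.66 * 11 = 0.42 + -51.2600 = -50.8400.

-50.8400


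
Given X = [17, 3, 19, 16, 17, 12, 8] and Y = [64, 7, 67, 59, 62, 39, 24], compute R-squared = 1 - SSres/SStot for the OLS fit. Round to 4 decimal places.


After computing the OLS fit (b0=-6.3493, b1=3.9831):
SSres = 25.6563, SStot = 3244.0000.
R^2 = 1 - 25.6563/3244.0000 = 0.9921.

0.9921


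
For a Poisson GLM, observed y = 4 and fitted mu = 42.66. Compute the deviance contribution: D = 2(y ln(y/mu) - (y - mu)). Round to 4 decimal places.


y/mu = 4/42.66 = 0.093765 (approx.), and ln(4/42.66) = -2.366967.
y * ln(y/mu) = 4 * -2.366967 = -9.467868.
y - mu = -38.66.
D = 2 * (-9.467868 - -38.66) = 58.384264, which rounds to 58.3843.

58.3843


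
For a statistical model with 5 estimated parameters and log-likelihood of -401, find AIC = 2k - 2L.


AIC = 2k - 2*loglik = 2(5) - 2(-401).
= 10 + 802 = 812.

812


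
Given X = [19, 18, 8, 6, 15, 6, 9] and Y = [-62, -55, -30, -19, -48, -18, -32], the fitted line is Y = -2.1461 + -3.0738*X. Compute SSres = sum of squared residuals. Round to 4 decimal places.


Predicted values from Y = -2.1461 + -3.0738*X.
Residuals: [-1.4517, 2.4745, -3.2635, 1.5889, 0.2531, 2.5889, -2.1897].
SSres = 32.9669.

32.9669


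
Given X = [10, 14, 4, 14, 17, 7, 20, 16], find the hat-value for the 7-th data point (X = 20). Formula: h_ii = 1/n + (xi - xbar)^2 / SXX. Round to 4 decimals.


Compute xbar = 12.7500 with n = 8 observations.
SXX = 201.5000.
Leverage = 1/8 + (20 - 12.7500)^2/201.5000 = 0.3859.

0.3859


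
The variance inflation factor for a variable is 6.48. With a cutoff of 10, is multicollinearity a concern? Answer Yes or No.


Compare VIF = 6.48 to the threshold of 10.
6.48 < 10, so the answer is No.

No


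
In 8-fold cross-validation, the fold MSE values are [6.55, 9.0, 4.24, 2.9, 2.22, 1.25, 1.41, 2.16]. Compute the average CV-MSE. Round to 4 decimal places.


Total MSE across folds = 29.7300.
CV-MSE = 29.7300/8 = 3.7163.

3.7163


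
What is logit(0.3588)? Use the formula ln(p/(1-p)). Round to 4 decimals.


The odds are p/(1-p) = 0.3588 / 0.6412 = 0.5596.
logit(p) = ln(0.5596) = -0.5806.

-0.5806


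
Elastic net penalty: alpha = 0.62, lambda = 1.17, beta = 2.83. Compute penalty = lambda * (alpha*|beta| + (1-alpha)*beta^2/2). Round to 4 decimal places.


Compute:
L1 = 0.62 * 2.83 = 1.7546.
L2 = 0.38 * 2.83^2 / 2 = 1.5217.
Penalty = 1.17 * (1.7546 + 1.5217) = 3.8333.

3.8333


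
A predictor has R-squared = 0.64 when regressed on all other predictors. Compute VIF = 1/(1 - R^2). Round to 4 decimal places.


Denominator: 1 - 0.64 = 0.36.
VIF = 1 / 0.36 = 2.7778.

2.7778


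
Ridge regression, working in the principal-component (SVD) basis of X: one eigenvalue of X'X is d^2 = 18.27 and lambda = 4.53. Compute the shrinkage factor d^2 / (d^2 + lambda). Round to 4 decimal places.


Denominator = d^2 + lambda = 18.27 + 4.53 = 22.8000.
Shrinkage = 18.27 / 22.8000 = 0.8013.

0.8013


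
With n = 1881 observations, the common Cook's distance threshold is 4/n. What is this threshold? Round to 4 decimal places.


Cook's distance cutoff = 4/n = 4/1881.
= 0.0021.

0.0021


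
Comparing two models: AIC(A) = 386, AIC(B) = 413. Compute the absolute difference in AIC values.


Absolute difference = |386 - 413| = 27.
The model with lower AIC (A) is preferred.

27


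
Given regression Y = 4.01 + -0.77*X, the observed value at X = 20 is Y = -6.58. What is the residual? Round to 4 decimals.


Predicted = 4.01 + -0.77 * 20 = -11.3900.
Residual = -6.58 - -11.3900 = 4.8100.

4.8100


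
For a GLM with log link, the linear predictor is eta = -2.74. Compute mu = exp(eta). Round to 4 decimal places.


Apply the inverse link:
mu = e^-2.74 = 0.0646.

0.0646


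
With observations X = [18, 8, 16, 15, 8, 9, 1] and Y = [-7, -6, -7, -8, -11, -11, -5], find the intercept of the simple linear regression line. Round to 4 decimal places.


The slope is b1 = -0.0412.
Sample means are xbar = 10.7143 and ybar = -7.8571.
Intercept: b0 = -7.8571 - (-0.0412)(10.7143) = -7.4155.

-7.4155


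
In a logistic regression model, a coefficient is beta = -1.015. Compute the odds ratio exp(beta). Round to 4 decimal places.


Odds ratio = exp(beta) = exp(-1.015).
= 0.3624.

0.3624


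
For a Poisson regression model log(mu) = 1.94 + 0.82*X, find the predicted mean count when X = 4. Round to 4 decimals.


eta = 1.94 + 0.82 * 4 = 5.2200.
mu = exp(5.2200) = 184.9342.

184.9342


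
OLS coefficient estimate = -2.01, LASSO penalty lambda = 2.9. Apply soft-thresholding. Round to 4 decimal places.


Absolute value: |-2.01| = 2.01.
Compare to lambda = 2.9.
Since |beta| <= lambda, the coefficient is set to 0.

0.0000


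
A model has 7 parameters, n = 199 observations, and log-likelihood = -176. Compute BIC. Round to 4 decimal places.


Compute k*ln(n) = 7*ln(199) = 7*5.293305 = 37.053135.
Then -2*loglik = 352.
BIC = 37.053135 + 352 = 389.053135, which rounds to 389.0531.

389.0531


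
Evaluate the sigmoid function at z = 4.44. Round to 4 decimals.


First, exp(-4.4400) = 0.0118.
Then sigma(z) = 1/(1 + 0.0118) = 0.9883.

0.9883


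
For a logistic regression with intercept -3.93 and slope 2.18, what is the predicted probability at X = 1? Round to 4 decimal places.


Linear predictor: z = -3.93 + 2.18 * 1 = -1.7500.
P = 1/(1 + exp(1.7500)) = 1/(1 + 5.7546) = 0.1480.

0.1480


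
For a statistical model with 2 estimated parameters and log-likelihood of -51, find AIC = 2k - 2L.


Compute:
2k = 2*2 = 4.
-2*loglik = -2*(-51) = 102.
AIC = 4 + 102 = 106.

106


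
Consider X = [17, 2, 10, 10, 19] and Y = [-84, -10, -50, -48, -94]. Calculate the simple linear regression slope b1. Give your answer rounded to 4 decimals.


Calculate xbar = 11.6000, ybar = -57.2000.
S_xx = 181.2000, S_xy = -896.4000.
Using b1 = S_xy / S_xx = -896.4000 / 181.2000, we get b1 = -4.9470.

-4.9470


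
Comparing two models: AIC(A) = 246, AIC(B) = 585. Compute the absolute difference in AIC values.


Compute |246 - 585| = 339.
Model A has the smaller AIC.

339


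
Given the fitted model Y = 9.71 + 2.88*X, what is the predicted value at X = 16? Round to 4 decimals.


Predicted value:
Y = 9.71 + (2.88)(16) = 9.71 + 46.0800 = 55.7900.

55.7900


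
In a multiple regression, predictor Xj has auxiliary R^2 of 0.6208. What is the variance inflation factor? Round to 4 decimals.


Using VIF = 1/(1 - R^2_j):
1 - 0.6208 = 0.3792.
VIF = 2.6371.

2.6371


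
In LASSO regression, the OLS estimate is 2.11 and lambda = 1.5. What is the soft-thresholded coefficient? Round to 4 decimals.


Absolute value: |2.11| = 2.11.
Compare to lambda = 1.5.
Since |beta| > lambda, coefficient = sign(beta)*(|beta| - lambda) = 0.6100.

0.6100


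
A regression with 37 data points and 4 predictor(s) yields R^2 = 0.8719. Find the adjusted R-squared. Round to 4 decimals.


Using the formula:
(1 - 0.8719) = 0.1281.
Multiply by 36/32: 0.1281 * 36 = 4.6116, then 4.6116 / 32 = 0.1441.
Adj R^2 = 1 - 0.1441 = 0.8559.

0.8559


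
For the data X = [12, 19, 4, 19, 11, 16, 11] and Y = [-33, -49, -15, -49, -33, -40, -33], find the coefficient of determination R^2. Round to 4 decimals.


Fit the OLS line: b0 = -7.3846, b1 = -2.1773.
SSres = 12.0602.
SStot = 822.0000.
R^2 = 1 - 12.0602/822.0000 = 0.9853.

0.9853


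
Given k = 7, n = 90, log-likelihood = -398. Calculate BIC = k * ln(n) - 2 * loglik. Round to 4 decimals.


Compute k*ln(n) = 7*ln(90) = 7*4.499810 = 31.498670.
Then -2*loglik = 796.
BIC = 31.498670 + 796 = 827.498670, which rounds to 827.4987.

827.4987


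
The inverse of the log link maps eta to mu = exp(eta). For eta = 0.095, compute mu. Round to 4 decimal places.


The inverse log link gives:
mu = exp(0.095) = 1.0997.

1.0997


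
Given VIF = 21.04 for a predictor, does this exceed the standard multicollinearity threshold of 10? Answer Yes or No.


Compare VIF = 21.04 to the threshold of 10.
21.04 >= 10, so the answer is Yes.

Yes


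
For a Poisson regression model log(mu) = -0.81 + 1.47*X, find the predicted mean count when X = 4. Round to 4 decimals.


Linear predictor: eta = -0.81 + (1.47)(4) = 5.0700.
Expected count: mu = exp(5.0700) = 159.1743.

159.1743


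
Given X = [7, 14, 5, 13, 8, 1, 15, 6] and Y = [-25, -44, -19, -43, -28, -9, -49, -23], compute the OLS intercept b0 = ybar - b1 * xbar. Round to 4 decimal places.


First find the slope: b1 = -2.8315.
Means: xbar = 8.6250, ybar = -30.0000.
b0 = ybar - b1 * xbar = -30.0000 - -2.8315 * 8.6250 = -5.5784.

-5.5784


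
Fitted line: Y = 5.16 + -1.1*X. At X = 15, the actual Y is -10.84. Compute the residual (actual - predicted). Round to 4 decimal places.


Compute yhat = 5.16 + (-1.1)(15) = -11.3400.
Residual = actual - predicted = -10.84 - -11.3400 = 0.5000.

0.5000


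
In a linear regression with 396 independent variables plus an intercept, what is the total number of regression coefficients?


Including the intercept, the model has 396 predictor coefficients + 1 intercept.
Total = 397.

397


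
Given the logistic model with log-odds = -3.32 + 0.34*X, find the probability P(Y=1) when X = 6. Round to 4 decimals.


Compute z = -3.32 + (0.34)(6) = -1.2800.
exp(-z) = 3.5966.
P = 1/(1 + 3.5966) = 0.2176.

0.2176


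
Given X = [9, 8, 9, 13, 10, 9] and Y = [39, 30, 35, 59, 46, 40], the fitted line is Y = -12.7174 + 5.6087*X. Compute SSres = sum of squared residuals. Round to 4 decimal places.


Predicted values from Y = -12.7174 + 5.6087*X.
Residuals: [1.2391, -2.1522, -2.7609, -1.1957, 2.6304, 2.2391].
SSres = 27.1522.

27.1522


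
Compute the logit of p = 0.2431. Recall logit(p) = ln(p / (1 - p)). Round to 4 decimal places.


The odds are p/(1-p) = 0.2431 / 0.7569 = 0.3212.
logit(p) = ln(0.3212) = -1.1358.

-1.1358


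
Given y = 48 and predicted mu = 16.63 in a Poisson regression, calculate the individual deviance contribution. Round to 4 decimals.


y/mu = 48/16.63 = 2.886350 (approx.), and ln(48/16.63) = 1.059993.
y * ln(y/mu) = 48 * 1.059993 = 50.879664.
y - mu = 31.37.
D = 2 * (50.879664 - 31.37) = 39.019328, which rounds to 39.0193.

39.0193


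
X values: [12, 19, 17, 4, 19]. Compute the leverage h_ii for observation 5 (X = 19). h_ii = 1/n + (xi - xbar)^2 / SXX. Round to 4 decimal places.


Mean of X: xbar = 14.2000.
SXX = 162.8000.
For X = 19: h = 1/5 + (19 - 14.2000)^2/162.8000 = 0.3415.

0.3415


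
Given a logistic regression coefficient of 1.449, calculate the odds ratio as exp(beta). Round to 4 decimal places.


exp(1.449) = 4.2589.
So the odds ratio is 4.2589.

4.2589


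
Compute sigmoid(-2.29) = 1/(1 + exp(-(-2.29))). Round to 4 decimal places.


First, exp(2.2900) = 9.8749.
Then sigma(z) = 1/(1 + 9.8749) = 0.0920.

0.0920


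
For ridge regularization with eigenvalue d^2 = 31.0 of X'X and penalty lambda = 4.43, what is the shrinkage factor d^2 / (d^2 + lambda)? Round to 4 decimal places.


Denominator = d^2 + lambda = 31.0 + 4.43 = 35.4300.
Shrinkage = 31.0 / 35.4300 = 0.8750.

0.8750


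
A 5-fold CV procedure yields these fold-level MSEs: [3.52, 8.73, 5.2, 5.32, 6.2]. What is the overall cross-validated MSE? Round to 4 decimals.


Sum of fold MSEs = 28.9700.
Average = 28.9700 / 5 = 5.7940.

5.7940


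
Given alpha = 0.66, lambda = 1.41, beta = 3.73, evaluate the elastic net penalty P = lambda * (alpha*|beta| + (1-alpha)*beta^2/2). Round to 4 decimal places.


L1 component = 0.66 * |3.73| = 2.4618.
L2 component = 0.34 * 3.73^2 / 2 = 2.3652.
Penalty = 1.41 * (2.4618 + 2.3652) = 1.41 * 4.8270 = 6.8061.

6.8061


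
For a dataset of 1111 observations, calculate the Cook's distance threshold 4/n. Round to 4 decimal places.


Using the rule of thumb:
Threshold = 4 / 1111 = 0.0036.

0.0036


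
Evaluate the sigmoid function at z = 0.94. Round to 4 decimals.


First, exp(-0.9400) = 0.3906.
Then sigma(z) = 1/(1 + 0.3906) = 0.7191.

0.7191


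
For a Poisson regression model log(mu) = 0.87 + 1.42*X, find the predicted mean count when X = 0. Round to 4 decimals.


Linear predictor: eta = 0.87 + (1.42)(0) = 0.8700.
Expected count: mu = exp(0.8700) = 2.3869.

2.3869


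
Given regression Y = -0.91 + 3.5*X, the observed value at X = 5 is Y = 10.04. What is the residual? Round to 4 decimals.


Predicted = -0.91 + 3.5 * 5 = 16.5900.
Residual = 10.04 - 16.5900 = -6.5500.

-6.5500


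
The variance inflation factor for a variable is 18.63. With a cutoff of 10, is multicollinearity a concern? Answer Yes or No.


Compare VIF = 18.63 to the threshold of 10.
18.63 >= 10, so the answer is Yes.

Yes


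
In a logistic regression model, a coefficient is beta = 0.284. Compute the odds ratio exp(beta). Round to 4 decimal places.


Odds ratio = exp(beta) = exp(0.284).
= 1.3284.

1.3284


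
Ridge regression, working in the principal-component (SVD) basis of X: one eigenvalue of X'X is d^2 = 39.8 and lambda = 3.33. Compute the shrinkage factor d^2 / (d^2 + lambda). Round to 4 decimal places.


d^2 + lambda = 39.8 + 3.33 = 43.1300.
Shrinkage factor = 39.8/43.1300 = 0.9228.

0.9228


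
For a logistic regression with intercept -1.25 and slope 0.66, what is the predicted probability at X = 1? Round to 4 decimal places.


z = -1.25 + 0.66 * 1 = -0.5900.
Sigmoid: P = 1 / (1 + exp(0.5900)) = 0.3566.

0.3566


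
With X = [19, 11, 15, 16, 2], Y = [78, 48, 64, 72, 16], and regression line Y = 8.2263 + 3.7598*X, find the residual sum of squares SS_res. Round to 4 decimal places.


Compute predicted values, then residuals = yi - yhat_i.
Residuals: [-1.6625, -1.5841, -0.6233, 3.6169, 0.2541].
SSres = sum(residual^2) = 18.8083.

18.8083


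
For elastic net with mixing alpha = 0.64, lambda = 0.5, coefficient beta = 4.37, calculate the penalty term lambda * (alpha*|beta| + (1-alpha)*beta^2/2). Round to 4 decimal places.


L1 component = 0.64 * |4.37| = 2.7968.
L2 component = 0.36 * 4.37^2 / 2 = 3.4374.
Penalty = 0.5 * (2.7968 + 3.4374) = 0.5 * 6.2342 = 3.1171.

3.1171


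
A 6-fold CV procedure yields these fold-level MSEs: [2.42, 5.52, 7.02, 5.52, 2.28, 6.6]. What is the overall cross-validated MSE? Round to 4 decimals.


Add all fold MSEs: 29.3600.
Divide by k = 6: 29.3600/6 = 4.8933.

4.8933


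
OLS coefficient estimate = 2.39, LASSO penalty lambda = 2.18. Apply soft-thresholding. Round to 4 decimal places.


Check: |2.39| = 2.39 vs lambda = 2.18.
Since |beta| > lambda, coefficient = sign(beta)*(|beta| - lambda) = 0.2100.
Soft-thresholded coefficient = 0.2100.

0.2100


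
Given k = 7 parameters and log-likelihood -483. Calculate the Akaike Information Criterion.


AIC = 2*7 - 2*(-483).
= 14 + 966 = 980.

980


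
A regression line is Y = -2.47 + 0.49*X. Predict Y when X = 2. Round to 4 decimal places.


Predicted value:
Y = -2.47 + (0.49)(2) = -2.47 + 0.9800 = -1.4900.

-1.4900


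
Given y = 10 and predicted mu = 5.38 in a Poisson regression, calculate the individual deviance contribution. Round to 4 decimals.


Compute y*ln(y/mu) = 10*ln(10/5.38) = 10*0.619897 = 6.198970.
y - mu = 4.62.
D = 2*(6.198970 - (4.62)) = 3.157940, which rounds to 3.1579.

3.1579


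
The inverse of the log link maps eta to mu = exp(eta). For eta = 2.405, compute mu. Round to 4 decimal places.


mu = exp(eta) = exp(2.405).
= 11.0784.

11.0784


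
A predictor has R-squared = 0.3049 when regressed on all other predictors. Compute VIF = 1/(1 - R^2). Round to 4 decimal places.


VIF = 1 / (1 - 0.3049).
= 1 / 0.6951 = 1.4386.

1.4386


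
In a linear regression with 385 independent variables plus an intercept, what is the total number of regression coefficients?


Total coefficients = number of predictors + 1 (for the intercept).
= 385 + 1 = 386.

386


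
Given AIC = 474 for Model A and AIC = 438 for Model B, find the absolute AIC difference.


Compute |474 - 438| = 36.
Model B has the smaller AIC.

36


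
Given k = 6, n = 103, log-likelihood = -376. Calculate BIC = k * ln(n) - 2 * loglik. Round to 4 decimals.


k * ln(n) = 6 * ln(103) = 6 * 4.634729 = 27.808374.
-2 * loglik = -2 * (-376) = 752.
BIC = 27.808374 + 752 = 779.808374, which rounds to 779.8084.

779.8084


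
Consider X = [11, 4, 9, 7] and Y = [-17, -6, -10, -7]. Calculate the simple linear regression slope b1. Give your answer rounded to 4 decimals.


Calculate xbar = 7.7500, ybar = -10.0000.
S_xx = 26.7500, S_xy = -40.0000.
Using b1 = S_xy / S_xx = -40.0000 / 26.7500, we get b1 = -1.4953.

-1.4953


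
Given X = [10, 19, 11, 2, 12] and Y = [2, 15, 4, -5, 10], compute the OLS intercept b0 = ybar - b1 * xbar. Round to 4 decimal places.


Compute b1 = 1.2139 from the OLS formula.
With xbar = 10.8000 and ybar = 5.2000, the intercept is:
b0 = 5.2000 - 1.2139 * 10.8000 = -7.9101.

-7.9101


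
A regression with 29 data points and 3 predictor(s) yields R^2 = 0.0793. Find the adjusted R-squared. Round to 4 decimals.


Using the formula:
(1 - 0.0793) = 0.9207.
Multiply by 28/25: 0.9207 * 28 = 25.7796, then 25.7796 / 25 = 1.0312.
Adj R^2 = 1 - 1.0312 = -0.0312.

-0.0312


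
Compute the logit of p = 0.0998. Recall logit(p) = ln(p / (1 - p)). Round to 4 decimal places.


Compute the odds: 0.0998/0.9002 = 0.1109.
Take the natural log: ln(0.1109) = -2.1994.

-2.1994


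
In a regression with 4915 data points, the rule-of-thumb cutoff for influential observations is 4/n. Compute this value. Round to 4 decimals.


Using the rule of thumb:
Threshold = 4 / 4915 = 0.0008.

0.0008


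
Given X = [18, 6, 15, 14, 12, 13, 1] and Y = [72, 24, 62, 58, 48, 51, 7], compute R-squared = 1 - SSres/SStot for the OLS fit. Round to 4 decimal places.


The fitted line is Y = 1.9508 + 3.9031*X.
SSres = 10.9466, SStot = 3110.0000.
R^2 = 1 - SSres/SStot = 0.9965.

0.9965


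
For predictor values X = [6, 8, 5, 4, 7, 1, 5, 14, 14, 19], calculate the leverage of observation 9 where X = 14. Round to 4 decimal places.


Mean of X: xbar = 8.3000.
SXX = 280.1000.
For X = 14: h = 1/10 + (14 - 8.3000)^2/280.1000 = 0.2160.

0.2160


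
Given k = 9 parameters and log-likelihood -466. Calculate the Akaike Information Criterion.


AIC = 2*9 - 2*(-466).
= 18 + 932 = 950.

950


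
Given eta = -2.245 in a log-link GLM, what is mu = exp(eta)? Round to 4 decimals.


mu = exp(eta) = exp(-2.245).
= 0.1059.

0.1059


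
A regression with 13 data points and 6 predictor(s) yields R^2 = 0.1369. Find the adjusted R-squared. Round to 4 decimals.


Plug in: Adj R^2 = 1 - (1 - 0.1369) * 12/6.
= 1 - 0.8631 * 12/6
= 1 - 10.3572 / 6
= 1 - 1.7262 = -0.7262.

-0.7262


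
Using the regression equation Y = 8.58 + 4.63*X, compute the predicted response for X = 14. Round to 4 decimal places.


Substitute X = 14 into the equation:
Y = 8.58 + 4.63 * 14 = 8.58 + 64.8200 = 73.4000.

73.4000


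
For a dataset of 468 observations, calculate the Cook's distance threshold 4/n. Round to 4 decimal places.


The threshold is 4/n.
4/468 = 0.0085.

0.0085


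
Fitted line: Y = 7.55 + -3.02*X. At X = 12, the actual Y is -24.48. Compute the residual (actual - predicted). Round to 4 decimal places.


Predicted = 7.55 + -3.02 * 12 = -28.6900.
Residual = -24.48 - -28.6900 = 4.2100.

4.2100


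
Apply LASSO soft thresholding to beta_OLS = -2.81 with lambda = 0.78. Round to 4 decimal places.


Absolute value: |-2.81| = 2.81.
Compare to lambda = 0.78.
Since |beta| > lambda, coefficient = sign(beta)*(|beta| - lambda) = -2.0300.

-2.0300


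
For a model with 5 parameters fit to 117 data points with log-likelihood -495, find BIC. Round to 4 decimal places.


Compute k*ln(n) = 5*ln(117) = 5*4.762174 = 23.810870.
Then -2*loglik = 990.
BIC = 23.810870 + 990 = 1013.810870, which rounds to 1013.8109.

1013.8109


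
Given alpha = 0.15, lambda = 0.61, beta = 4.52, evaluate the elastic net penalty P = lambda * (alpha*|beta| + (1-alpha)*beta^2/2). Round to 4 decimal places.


Compute:
L1 = 0.15 * 4.52 = 0.6780.
L2 = 0.85 * 4.52^2 / 2 = 8.6829.
Penalty = 0.61 * (0.6780 + 8.6829) = 5.7102.

5.7102


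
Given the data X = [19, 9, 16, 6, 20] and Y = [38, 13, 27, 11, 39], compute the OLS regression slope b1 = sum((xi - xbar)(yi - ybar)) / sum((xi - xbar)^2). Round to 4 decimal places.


Calculate xbar = 14.0000, ybar = 25.6000.
S_xx = 154.0000, S_xy = 325.0000.
Using b1 = S_xy / S_xx = 325.0000 / 154.0000, we get b1 = 2.1104.

2.1104


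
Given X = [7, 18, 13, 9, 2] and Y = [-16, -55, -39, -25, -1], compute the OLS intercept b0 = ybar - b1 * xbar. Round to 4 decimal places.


First find the slope: b1 = -3.4278.
Means: xbar = 9.8000, ybar = -27.2000.
b0 = ybar - b1 * xbar = -27.2000 - -3.4278 * 9.8000 = 6.3924.

6.3924


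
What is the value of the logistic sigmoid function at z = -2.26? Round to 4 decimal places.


First, exp(2.2600) = 9.5831.
Then sigma(z) = 1/(1 + 9.5831) = 0.0945.

0.0945


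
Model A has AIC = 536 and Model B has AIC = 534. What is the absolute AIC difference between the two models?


|AIC_A - AIC_B| = |536 - 534| = 2.
Model B is preferred (lower AIC).

2


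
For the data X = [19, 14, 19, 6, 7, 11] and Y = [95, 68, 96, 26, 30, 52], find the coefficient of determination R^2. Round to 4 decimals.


After computing the OLS fit (b0=-7.1653, b1=5.3946):
SSres = 1.7087, SStot = 4696.8333.
R^2 = 1 - 1.7087/4696.8333 = 0.9996.

0.9996


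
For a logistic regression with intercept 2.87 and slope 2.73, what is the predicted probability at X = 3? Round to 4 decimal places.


Linear predictor: z = 2.87 + 2.73 * 3 = 11.0600.
P = 1/(1 + exp(-11.0600)) = 1/(1 + 0.0000) = 1.0000.

1.0000


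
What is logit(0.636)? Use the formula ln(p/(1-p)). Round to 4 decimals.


Compute the odds: 0.636/0.364 = 1.7473.
Take the natural log: ln(1.7473) = 0.5580.

0.5580


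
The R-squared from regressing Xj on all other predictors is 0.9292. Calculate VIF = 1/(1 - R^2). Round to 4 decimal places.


Denominator: 1 - 0.9292 = 0.0708.
VIF = 1 / 0.0708 = 14.1243.

14.1243


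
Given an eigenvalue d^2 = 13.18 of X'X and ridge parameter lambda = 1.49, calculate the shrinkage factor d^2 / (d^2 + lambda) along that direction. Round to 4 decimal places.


Compute the denominator: 13.18 + 1.49 = 14.6700.
Shrinkage factor = 13.18 / 14.6700 = 0.8984.

0.8984


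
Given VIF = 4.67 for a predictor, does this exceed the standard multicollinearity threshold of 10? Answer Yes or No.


Check: VIF = 4.67 vs threshold = 10.
Since 4.67 < 10, the answer is No.

No


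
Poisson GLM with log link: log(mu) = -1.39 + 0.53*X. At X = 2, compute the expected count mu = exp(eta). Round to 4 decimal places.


Linear predictor: eta = -1.39 + (0.53)(2) = -0.3300.
Expected count: mu = exp(-0.3300) = 0.7189.

0.7189


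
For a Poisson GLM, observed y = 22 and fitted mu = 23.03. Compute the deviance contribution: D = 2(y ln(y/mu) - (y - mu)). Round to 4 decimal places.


First: ln(22/23.03) = -0.045755.
Then: 22 * -0.045755 = -1.006610.
y - mu = 22 - 23.03 = -1.03.
D = 2(-1.006610 - -1.03) = 0.046780, which rounds to 0.0468.

0.0468


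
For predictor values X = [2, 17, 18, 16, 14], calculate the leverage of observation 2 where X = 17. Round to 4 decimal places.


n = 5, xbar = 13.4000.
SXX = sum((xi - xbar)^2) = 171.2000.
h = 1/5 + (17 - 13.4000)^2 / 171.2000 = 0.2757.

0.2757


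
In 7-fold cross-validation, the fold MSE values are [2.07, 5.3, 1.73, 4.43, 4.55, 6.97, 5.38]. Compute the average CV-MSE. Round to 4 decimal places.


Sum of fold MSEs = 30.4300.
Average = 30.4300 / 7 = 4.3471.

4.3471


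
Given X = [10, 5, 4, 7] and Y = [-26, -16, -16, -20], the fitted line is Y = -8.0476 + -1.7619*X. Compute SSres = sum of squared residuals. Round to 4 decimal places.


For each point, residual = actual - predicted.
Residuals: [-0.3334, 0.8571, -0.9048, 0.3809].
Sum of squared residuals = 1.8095.

1.8095
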